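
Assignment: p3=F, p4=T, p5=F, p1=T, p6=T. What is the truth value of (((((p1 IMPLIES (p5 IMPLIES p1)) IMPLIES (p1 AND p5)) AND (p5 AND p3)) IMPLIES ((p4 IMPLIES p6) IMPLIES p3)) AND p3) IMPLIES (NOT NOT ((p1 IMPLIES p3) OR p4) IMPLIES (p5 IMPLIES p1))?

Substituting p3=F, p4=T, p5=F, p1=T, p6=T:
p5 IMPLIES p1 = F IMPLIES T = T
p1 IMPLIES (p5 IMPLIES p1) = T IMPLIES T = T
p1 AND p5 = T AND F = F
(p1 IMPLIES (p5 IMPLIES p1)) IMPLIES (p1 AND p5) = T IMPLIES F = F
p5 AND p3 = F AND F = F
((p1 IMPLIES (p5 IMPLIES p1)) IMPLIES (p1 AND p5)) AND (p5 AND p3) = F AND F = F
p4 IMPLIES p6 = T IMPLIES T = T
(p4 IMPLIES p6) IMPLIES p3 = T IMPLIES F = F
(((p1 IMPLIES (p5 IMPLIES p1)) IMPLIES (p1 AND p5)) AND (p5 AND p3)) IMPLIES ((p4 IMPLIES p6) IMPLIES p3) = F IMPLIES F = T
((((p1 IMPLIES (p5 IMPLIES p1)) IMPLIES (p1 AND p5)) AND (p5 AND p3)) IMPLIES ((p4 IMPLIES p6) IMPLIES p3)) AND p3 = T AND F = F
p1 IMPLIES p3 = T IMPLIES F = F
(p1 IMPLIES p3) OR p4 = F OR T = T
NOT ((p1 IMPLIES p3) OR p4) = NOT T = F
NOT NOT ((p1 IMPLIES p3) OR p4) = NOT F = T
p5 IMPLIES p1 = F IMPLIES T = T
NOT NOT ((p1 IMPLIES p3) OR p4) IMPLIES (p5 IMPLIES p1) = T IMPLIES T = T
(((((p1 IMPLIES (p5 IMPLIES p1)) IMPLIES (p1 AND p5)) AND (p5 AND p3)) IMPLIES ((p4 IMPLIES p6) IMPLIES p3)) AND p3) IMPLIES (NOT NOT ((p1 IMPLIES p3) OR p4) IMPLIES (p5 IMPLIES p1)) = F IMPLIES T = T

T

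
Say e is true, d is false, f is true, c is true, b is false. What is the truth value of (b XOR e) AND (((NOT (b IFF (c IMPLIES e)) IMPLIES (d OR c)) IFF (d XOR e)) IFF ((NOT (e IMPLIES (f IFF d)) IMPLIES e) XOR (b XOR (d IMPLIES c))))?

F

b XOR e = F XOR T = T
c IMPLIES e = T IMPLIES T = T
b IFF (c IMPLIES e) = F IFF T = F
NOT (b IFF (c IMPLIES e)) = NOT F = T
d OR c = F OR T = T
NOT (b IFF (c IMPLIES e)) IMPLIES (d OR c) = T IMPLIES T = T
d XOR e = F XOR T = T
(NOT (b IFF (c IMPLIES e)) IMPLIES (d OR c)) IFF (d XOR e) = T IFF T = T
f IFF d = T IFF F = F
e IMPLIES (f IFF d) = T IMPLIES F = F
NOT (e IMPLIES (f IFF d)) = NOT F = T
NOT (e IMPLIES (f IFF d)) IMPLIES e = T IMPLIES T = T
d IMPLIES c = F IMPLIES T = T
b XOR (d IMPLIES c) = F XOR T = T
(NOT (e IMPLIES (f IFF d)) IMPLIES e) XOR (b XOR (d IMPLIES c)) = T XOR T = F
((NOT (b IFF (c IMPLIES e)) IMPLIES (d OR c)) IFF (d XOR e)) IFF ((NOT (e IMPLIES (f IFF d)) IMPLIES e) XOR (b XOR (d IMPLIES c))) = T IFF F = F
(b XOR e) AND (((NOT (b IFF (c IMPLIES e)) IMPLIES (d OR c)) IFF (d XOR e)) IFF ((NOT (e IMPLIES (f IFF d)) IMPLIES e) XOR (b XOR (d IMPLIES c)))) = T AND F = F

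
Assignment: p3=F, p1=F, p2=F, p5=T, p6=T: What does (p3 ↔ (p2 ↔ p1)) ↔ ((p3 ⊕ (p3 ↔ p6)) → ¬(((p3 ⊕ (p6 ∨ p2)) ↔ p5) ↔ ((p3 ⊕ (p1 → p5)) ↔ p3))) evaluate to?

p2 ↔ p1 = F ↔ F = T
p3 ↔ (p2 ↔ p1) = F ↔ T = F
p3 ↔ p6 = F ↔ T = F
p3 ⊕ (p3 ↔ p6) = F ⊕ F = F
p6 ∨ p2 = T ∨ F = T
p3 ⊕ (p6 ∨ p2) = F ⊕ T = T
(p3 ⊕ (p6 ∨ p2)) ↔ p5 = T ↔ T = T
p1 → p5 = F → T = T
p3 ⊕ (p1 → p5) = F ⊕ T = T
(p3 ⊕ (p1 → p5)) ↔ p3 = T ↔ F = F
((p3 ⊕ (p6 ∨ p2)) ↔ p5) ↔ ((p3 ⊕ (p1 → p5)) ↔ p3) = T ↔ F = F
¬(((p3 ⊕ (p6 ∨ p2)) ↔ p5) ↔ ((p3 ⊕ (p1 → p5)) ↔ p3)) = ¬F = T
(p3 ⊕ (p3 ↔ p6)) → ¬(((p3 ⊕ (p6 ∨ p2)) ↔ p5) ↔ ((p3 ⊕ (p1 → p5)) ↔ p3)) = F → T = T
(p3 ↔ (p2 ↔ p1)) ↔ ((p3 ⊕ (p3 ↔ p6)) → ¬(((p3 ⊕ (p6 ∨ p2)) ↔ p5) ↔ ((p3 ⊕ (p1 → p5)) ↔ p3))) = F ↔ T = F

F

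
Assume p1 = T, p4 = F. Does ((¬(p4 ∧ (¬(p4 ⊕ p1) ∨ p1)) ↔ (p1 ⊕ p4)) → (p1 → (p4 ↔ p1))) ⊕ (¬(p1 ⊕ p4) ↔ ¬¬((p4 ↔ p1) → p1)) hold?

p4 ⊕ p1 = F ⊕ T = T
¬(p4 ⊕ p1) = ¬T = F
¬(p4 ⊕ p1) ∨ p1 = F ∨ T = T
p4 ∧ (¬(p4 ⊕ p1) ∨ p1) = F ∧ T = F
¬(p4 ∧ (¬(p4 ⊕ p1) ∨ p1)) = ¬F = T
p1 ⊕ p4 = T ⊕ F = T
¬(p4 ∧ (¬(p4 ⊕ p1) ∨ p1)) ↔ (p1 ⊕ p4) = T ↔ T = T
p4 ↔ p1 = F ↔ T = F
p1 → (p4 ↔ p1) = T → F = F
(¬(p4 ∧ (¬(p4 ⊕ p1) ∨ p1)) ↔ (p1 ⊕ p4)) → (p1 → (p4 ↔ p1)) = T → F = F
p1 ⊕ p4 = T ⊕ F = T
¬(p1 ⊕ p4) = ¬T = F
p4 ↔ p1 = F ↔ T = F
(p4 ↔ p1) → p1 = F → T = T
¬((p4 ↔ p1) → p1) = ¬T = F
¬¬((p4 ↔ p1) → p1) = ¬F = T
¬(p1 ⊕ p4) ↔ ¬¬((p4 ↔ p1) → p1) = F ↔ T = F
((¬(p4 ∧ (¬(p4 ⊕ p1) ∨ p1)) ↔ (p1 ⊕ p4)) → (p1 → (p4 ↔ p1))) ⊕ (¬(p1 ⊕ p4) ↔ ¬¬((p4 ↔ p1) → p1)) = F ⊕ F = F

F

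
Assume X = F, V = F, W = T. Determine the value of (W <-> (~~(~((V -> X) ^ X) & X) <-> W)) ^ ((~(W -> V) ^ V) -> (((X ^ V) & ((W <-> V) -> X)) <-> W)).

F

V -> X = F -> F = T
(V -> X) ^ X = T ^ F = T
~((V -> X) ^ X) = ~T = F
~((V -> X) ^ X) & X = F & F = F
~(~((V -> X) ^ X) & X) = ~F = T
~~(~((V -> X) ^ X) & X) = ~T = F
~~(~((V -> X) ^ X) & X) <-> W = F <-> T = F
W <-> (~~(~((V -> X) ^ X) & X) <-> W) = T <-> F = F
W -> V = T -> F = F
~(W -> V) = ~F = T
~(W -> V) ^ V = T ^ F = T
X ^ V = F ^ F = F
W <-> V = T <-> F = F
(W <-> V) -> X = F -> F = T
(X ^ V) & ((W <-> V) -> X) = F & T = F
((X ^ V) & ((W <-> V) -> X)) <-> W = F <-> T = F
(~(W -> V) ^ V) -> (((X ^ V) & ((W <-> V) -> X)) <-> W) = T -> F = F
(W <-> (~~(~((V -> X) ^ X) & X) <-> W)) ^ ((~(W -> V) ^ V) -> (((X ^ V) & ((W <-> V) -> X)) <-> W)) = F ^ F = F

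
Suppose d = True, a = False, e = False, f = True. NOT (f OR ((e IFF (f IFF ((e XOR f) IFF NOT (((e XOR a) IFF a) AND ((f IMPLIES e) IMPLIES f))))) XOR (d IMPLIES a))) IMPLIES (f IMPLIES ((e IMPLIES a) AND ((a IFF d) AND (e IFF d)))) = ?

e XOR f = False XOR True = True
e XOR a = False XOR False = False
(e XOR a) IFF a = False IFF False = True
f IMPLIES e = True IMPLIES False = False
(f IMPLIES e) IMPLIES f = False IMPLIES True = True
((e XOR a) IFF a) AND ((f IMPLIES e) IMPLIES f) = True AND True = True
NOT (((e XOR a) IFF a) AND ((f IMPLIES e) IMPLIES f)) = NOT True = False
(e XOR f) IFF NOT (((e XOR a) IFF a) AND ((f IMPLIES e) IMPLIES f)) = True IFF False = False
f IFF ((e XOR f) IFF NOT (((e XOR a) IFF a) AND ((f IMPLIES e) IMPLIES f))) = True IFF False = False
e IFF (f IFF ((e XOR f) IFF NOT (((e XOR a) IFF a) AND ((f IMPLIES e) IMPLIES f)))) = False IFF False = True
d IMPLIES a = True IMPLIES False = False
(e IFF (f IFF ((e XOR f) IFF NOT (((e XOR a) IFF a) AND ((f IMPLIES e) IMPLIES f))))) XOR (d IMPLIES a) = True XOR False = True
f OR ((e IFF (f IFF ((e XOR f) IFF NOT (((e XOR a) IFF a) AND ((f IMPLIES e) IMPLIES f))))) XOR (d IMPLIES a)) = True OR True = True
NOT (f OR ((e IFF (f IFF ((e XOR f) IFF NOT (((e XOR a) IFF a) AND ((f IMPLIES e) IMPLIES f))))) XOR (d IMPLIES a))) = NOT True = False
e IMPLIES a = False IMPLIES False = True
a IFF d = False IFF True = False
e IFF d = False IFF True = False
(a IFF d) AND (e IFF d) = False AND False = False
(e IMPLIES a) AND ((a IFF d) AND (e IFF d)) = True AND False = False
f IMPLIES ((e IMPLIES a) AND ((a IFF d) AND (e IFF d))) = True IMPLIES False = False
NOT (f OR ((e IFF (f IFF ((e XOR f) IFF NOT (((e XOR a) IFF a) AND ((f IMPLIES e) IMPLIES f))))) XOR (d IMPLIES a))) IMPLIES (f IMPLIES ((e IMPLIES a) AND ((a IFF d) AND (e IFF d)))) = False IMPLIES False = True

True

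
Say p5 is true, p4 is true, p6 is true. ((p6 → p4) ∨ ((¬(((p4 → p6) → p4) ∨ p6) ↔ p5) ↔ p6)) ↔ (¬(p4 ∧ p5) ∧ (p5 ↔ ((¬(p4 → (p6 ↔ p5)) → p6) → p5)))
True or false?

p6 → p4 = T → T = T
p4 → p6 = T → T = T
(p4 → p6) → p4 = T → T = T
((p4 → p6) → p4) ∨ p6 = T ∨ T = T
¬(((p4 → p6) → p4) ∨ p6) = ¬T = F
¬(((p4 → p6) → p4) ∨ p6) ↔ p5 = F ↔ T = F
(¬(((p4 → p6) → p4) ∨ p6) ↔ p5) ↔ p6 = F ↔ T = F
(p6 → p4) ∨ ((¬(((p4 → p6) → p4) ∨ p6) ↔ p5) ↔ p6) = T ∨ F = T
p4 ∧ p5 = T ∧ T = T
¬(p4 ∧ p5) = ¬T = F
p6 ↔ p5 = T ↔ T = T
p4 → (p6 ↔ p5) = T → T = T
¬(p4 → (p6 ↔ p5)) = ¬T = F
¬(p4 → (p6 ↔ p5)) → p6 = F → T = T
(¬(p4 → (p6 ↔ p5)) → p6) → p5 = T → T = T
p5 ↔ ((¬(p4 → (p6 ↔ p5)) → p6) → p5) = T ↔ T = T
¬(p4 ∧ p5) ∧ (p5 ↔ ((¬(p4 → (p6 ↔ p5)) → p6) → p5)) = F ∧ T = F
((p6 → p4) ∨ ((¬(((p4 → p6) → p4) ∨ p6) ↔ p5) ↔ p6)) ↔ (¬(p4 ∧ p5) ∧ (p5 ↔ ((¬(p4 → (p6 ↔ p5)) → p6) → p5))) = T ↔ F = F

F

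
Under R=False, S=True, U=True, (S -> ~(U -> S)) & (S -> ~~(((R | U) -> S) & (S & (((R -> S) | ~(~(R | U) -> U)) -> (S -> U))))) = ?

False

U -> S = True -> True = True
~(U -> S) = ~True = False
S -> ~(U -> S) = True -> False = False
R | U = False | True = True
(R | U) -> S = True -> True = True
R -> S = False -> True = True
R | U = False | True = True
~(R | U) = ~True = False
~(R | U) -> U = False -> True = True
~(~(R | U) -> U) = ~True = False
(R -> S) | ~(~(R | U) -> U) = True | False = True
S -> U = True -> True = True
((R -> S) | ~(~(R | U) -> U)) -> (S -> U) = True -> True = True
S & (((R -> S) | ~(~(R | U) -> U)) -> (S -> U)) = True & True = True
((R | U) -> S) & (S & (((R -> S) | ~(~(R | U) -> U)) -> (S -> U))) = True & True = True
~(((R | U) -> S) & (S & (((R -> S) | ~(~(R | U) -> U)) -> (S -> U)))) = ~True = False
~~(((R | U) -> S) & (S & (((R -> S) | ~(~(R | U) -> U)) -> (S -> U)))) = ~False = True
S -> ~~(((R | U) -> S) & (S & (((R -> S) | ~(~(R | U) -> U)) -> (S -> U)))) = True -> True = True
(S -> ~(U -> S)) & (S -> ~~(((R | U) -> S) & (S & (((R -> S) | ~(~(R | U) -> U)) -> (S -> U))))) = False & True = False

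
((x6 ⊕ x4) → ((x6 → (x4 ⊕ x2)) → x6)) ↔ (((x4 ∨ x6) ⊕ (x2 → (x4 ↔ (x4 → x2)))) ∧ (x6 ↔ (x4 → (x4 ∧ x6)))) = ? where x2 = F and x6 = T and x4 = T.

x6 ⊕ x4 = T ⊕ T = F
x4 ⊕ x2 = T ⊕ F = T
x6 → (x4 ⊕ x2) = T → T = T
(x6 → (x4 ⊕ x2)) → x6 = T → T = T
(x6 ⊕ x4) → ((x6 → (x4 ⊕ x2)) → x6) = F → T = T
x4 ∨ x6 = T ∨ T = T
x4 → x2 = T → F = F
x4 ↔ (x4 → x2) = T ↔ F = F
x2 → (x4 ↔ (x4 → x2)) = F → F = T
(x4 ∨ x6) ⊕ (x2 → (x4 ↔ (x4 → x2))) = T ⊕ T = F
x4 ∧ x6 = T ∧ T = T
x4 → (x4 ∧ x6) = T → T = T
x6 ↔ (x4 → (x4 ∧ x6)) = T ↔ T = T
((x4 ∨ x6) ⊕ (x2 → (x4 ↔ (x4 → x2)))) ∧ (x6 ↔ (x4 → (x4 ∧ x6))) = F ∧ T = F
((x6 ⊕ x4) → ((x6 → (x4 ⊕ x2)) → x6)) ↔ (((x4 ∨ x6) ⊕ (x2 → (x4 ↔ (x4 → x2)))) ∧ (x6 ↔ (x4 → (x4 ∧ x6)))) = T ↔ F = F

F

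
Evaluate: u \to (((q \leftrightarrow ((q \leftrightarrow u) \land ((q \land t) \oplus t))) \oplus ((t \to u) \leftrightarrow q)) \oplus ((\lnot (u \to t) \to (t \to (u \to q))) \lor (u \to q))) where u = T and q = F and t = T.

F

q \leftrightarrow u = F \leftrightarrow T = F
q \land t = F \land T = F
(q \land t) \oplus t = F \oplus T = T
(q \leftrightarrow u) \land ((q \land t) \oplus t) = F \land T = F
q \leftrightarrow ((q \leftrightarrow u) \land ((q \land t) \oplus t)) = F \leftrightarrow F = T
t \to u = T \to T = T
(t \to u) \leftrightarrow q = T \leftrightarrow F = F
(q \leftrightarrow ((q \leftrightarrow u) \land ((q \land t) \oplus t))) \oplus ((t \to u) \leftrightarrow q) = T \oplus F = T
u \to t = T \to T = T
\lnot (u \to t) = \lnot T = F
u \to q = T \to F = F
t \to (u \to q) = T \to F = F
\lnot (u \to t) \to (t \to (u \to q)) = F \to F = T
u \to q = T \to F = F
(\lnot (u \to t) \to (t \to (u \to q))) \lor (u \to q) = T \lor F = T
((q \leftrightarrow ((q \leftrightarrow u) \land ((q \land t) \oplus t))) \oplus ((t \to u) \leftrightarrow q)) \oplus ((\lnot (u \to t) \to (t \to (u \to q))) \lor (u \to q)) = T \oplus T = F
u \to (((q \leftrightarrow ((q \leftrightarrow u) \land ((q \land t) \oplus t))) \oplus ((t \to u) \leftrightarrow q)) \oplus ((\lnot (u \to t) \to (t \to (u \to q))) \lor (u \to q))) = T \to F = F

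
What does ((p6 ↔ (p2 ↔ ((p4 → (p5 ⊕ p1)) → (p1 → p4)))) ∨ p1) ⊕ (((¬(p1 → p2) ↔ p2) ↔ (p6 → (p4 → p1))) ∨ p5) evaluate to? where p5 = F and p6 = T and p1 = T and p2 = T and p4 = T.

Substituting p5=F, p6=T, p1=T, p2=T, p4=T:
p5 ⊕ p1 = F ⊕ T = T
p4 → (p5 ⊕ p1) = T → T = T
p1 → p4 = T → T = T
(p4 → (p5 ⊕ p1)) → (p1 → p4) = T → T = T
p2 ↔ ((p4 → (p5 ⊕ p1)) → (p1 → p4)) = T ↔ T = T
p6 ↔ (p2 ↔ ((p4 → (p5 ⊕ p1)) → (p1 → p4))) = T ↔ T = T
(p6 ↔ (p2 ↔ ((p4 → (p5 ⊕ p1)) → (p1 → p4)))) ∨ p1 = T ∨ T = T
p1 → p2 = T → T = T
¬(p1 → p2) = ¬T = F
¬(p1 → p2) ↔ p2 = F ↔ T = F
p4 → p1 = T → T = T
p6 → (p4 → p1) = T → T = T
(¬(p1 → p2) ↔ p2) ↔ (p6 → (p4 → p1)) = F ↔ T = F
((¬(p1 → p2) ↔ p2) ↔ (p6 → (p4 → p1))) ∨ p5 = F ∨ F = F
((p6 ↔ (p2 ↔ ((p4 → (p5 ⊕ p1)) → (p1 → p4)))) ∨ p1) ⊕ (((¬(p1 → p2) ↔ p2) ↔ (p6 → (p4 → p1))) ∨ p5) = T ⊕ F = T

T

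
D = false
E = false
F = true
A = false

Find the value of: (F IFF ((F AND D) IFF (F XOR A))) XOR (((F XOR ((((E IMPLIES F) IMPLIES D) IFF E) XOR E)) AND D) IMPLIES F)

true

F AND D = true AND false = false
F XOR A = true XOR false = true
(F AND D) IFF (F XOR A) = false IFF true = false
F IFF ((F AND D) IFF (F XOR A)) = true IFF false = false
E IMPLIES F = false IMPLIES true = true
(E IMPLIES F) IMPLIES D = true IMPLIES false = false
((E IMPLIES F) IMPLIES D) IFF E = false IFF false = true
(((E IMPLIES F) IMPLIES D) IFF E) XOR E = true XOR false = true
F XOR ((((E IMPLIES F) IMPLIES D) IFF E) XOR E) = true XOR true = false
(F XOR ((((E IMPLIES F) IMPLIES D) IFF E) XOR E)) AND D = false AND false = false
((F XOR ((((E IMPLIES F) IMPLIES D) IFF E) XOR E)) AND D) IMPLIES F = false IMPLIES true = true
(F IFF ((F AND D) IFF (F XOR A))) XOR (((F XOR ((((E IMPLIES F) IMPLIES D) IFF E) XOR E)) AND D) IMPLIES F) = false XOR true = true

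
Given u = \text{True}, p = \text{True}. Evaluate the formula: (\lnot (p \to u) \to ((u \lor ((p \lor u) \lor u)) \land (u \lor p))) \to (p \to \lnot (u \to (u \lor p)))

p \to u = \text{True} \to \text{True} = \text{True}
\lnot (p \to u) = \lnot \text{True} = \text{False}
p \lor u = \text{True} \lor \text{True} = \text{True}
(p \lor u) \lor u = \text{True} \lor \text{True} = \text{True}
u \lor ((p \lor u) \lor u) = \text{True} \lor \text{True} = \text{True}
u \lor p = \text{True} \lor \text{True} = \text{True}
(u \lor ((p \lor u) \lor u)) \land (u \lor p) = \text{True} \land \text{True} = \text{True}
\lnot (p \to u) \to ((u \lor ((p \lor u) \lor u)) \land (u \lor p)) = \text{False} \to \text{True} = \text{True}
u \lor p = \text{True} \lor \text{True} = \text{True}
u \to (u \lor p) = \text{True} \to \text{True} = \text{True}
\lnot (u \to (u \lor p)) = \lnot \text{True} = \text{False}
p \to \lnot (u \to (u \lor p)) = \text{True} \to \text{False} = \text{False}
(\lnot (p \to u) \to ((u \lor ((p \lor u) \lor u)) \land (u \lor p))) \to (p \to \lnot (u \to (u \lor p))) = \text{True} \to \text{False} = \text{False}

\text{False}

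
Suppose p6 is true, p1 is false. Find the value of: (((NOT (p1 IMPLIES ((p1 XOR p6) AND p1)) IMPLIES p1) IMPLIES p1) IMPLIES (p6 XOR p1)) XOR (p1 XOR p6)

F

p1 XOR p6 = F XOR T = T
(p1 XOR p6) AND p1 = T AND F = F
p1 IMPLIES ((p1 XOR p6) AND p1) = F IMPLIES F = T
NOT (p1 IMPLIES ((p1 XOR p6) AND p1)) = NOT T = F
NOT (p1 IMPLIES ((p1 XOR p6) AND p1)) IMPLIES p1 = F IMPLIES F = T
(NOT (p1 IMPLIES ((p1 XOR p6) AND p1)) IMPLIES p1) IMPLIES p1 = T IMPLIES F = F
p6 XOR p1 = T XOR F = T
((NOT (p1 IMPLIES ((p1 XOR p6) AND p1)) IMPLIES p1) IMPLIES p1) IMPLIES (p6 XOR p1) = F IMPLIES T = T
p1 XOR p6 = F XOR T = T
(((NOT (p1 IMPLIES ((p1 XOR p6) AND p1)) IMPLIES p1) IMPLIES p1) IMPLIES (p6 XOR p1)) XOR (p1 XOR p6) = T XOR T = F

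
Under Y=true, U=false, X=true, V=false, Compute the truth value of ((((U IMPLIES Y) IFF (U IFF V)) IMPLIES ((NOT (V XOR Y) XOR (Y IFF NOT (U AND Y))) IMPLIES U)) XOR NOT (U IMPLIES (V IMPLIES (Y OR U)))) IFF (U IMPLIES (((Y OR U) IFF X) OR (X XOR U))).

false

Substituting Y=true, U=false, X=true, V=false:
U IMPLIES Y = false IMPLIES true = true
U IFF V = false IFF false = true
(U IMPLIES Y) IFF (U IFF V) = true IFF true = true
V XOR Y = false XOR true = true
NOT (V XOR Y) = NOT true = false
U AND Y = false AND true = false
NOT (U AND Y) = NOT false = true
Y IFF NOT (U AND Y) = true IFF true = true
NOT (V XOR Y) XOR (Y IFF NOT (U AND Y)) = false XOR true = true
(NOT (V XOR Y) XOR (Y IFF NOT (U AND Y))) IMPLIES U = true IMPLIES false = false
((U IMPLIES Y) IFF (U IFF V)) IMPLIES ((NOT (V XOR Y) XOR (Y IFF NOT (U AND Y))) IMPLIES U) = true IMPLIES false = false
Y OR U = true OR false = true
V IMPLIES (Y OR U) = false IMPLIES true = true
U IMPLIES (V IMPLIES (Y OR U)) = false IMPLIES true = true
NOT (U IMPLIES (V IMPLIES (Y OR U))) = NOT true = false
(((U IMPLIES Y) IFF (U IFF V)) IMPLIES ((NOT (V XOR Y) XOR (Y IFF NOT (U AND Y))) IMPLIES U)) XOR NOT (U IMPLIES (V IMPLIES (Y OR U))) = false XOR false = false
Y OR U = true OR false = true
(Y OR U) IFF X = true IFF true = true
X XOR U = true XOR false = true
((Y OR U) IFF X) OR (X XOR U) = true OR true = true
U IMPLIES (((Y OR U) IFF X) OR (X XOR U)) = false IMPLIES true = true
((((U IMPLIES Y) IFF (U IFF V)) IMPLIES ((NOT (V XOR Y) XOR (Y IFF NOT (U AND Y))) IMPLIES U)) XOR NOT (U IMPLIES (V IMPLIES (Y OR U)))) IFF (U IMPLIES (((Y OR U) IFF X) OR (X XOR U))) = false IFF true = false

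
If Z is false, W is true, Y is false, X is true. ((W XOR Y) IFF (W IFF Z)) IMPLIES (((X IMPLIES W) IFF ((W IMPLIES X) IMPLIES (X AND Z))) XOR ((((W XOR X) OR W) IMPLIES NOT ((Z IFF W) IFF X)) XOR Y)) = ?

T

Substituting Z=F, W=T, Y=F, X=T:
W XOR Y = T XOR F = T
W IFF Z = T IFF F = F
(W XOR Y) IFF (W IFF Z) = T IFF F = F
X IMPLIES W = T IMPLIES T = T
W IMPLIES X = T IMPLIES T = T
X AND Z = T AND F = F
(W IMPLIES X) IMPLIES (X AND Z) = T IMPLIES F = F
(X IMPLIES W) IFF ((W IMPLIES X) IMPLIES (X AND Z)) = T IFF F = F
W XOR X = T XOR T = F
(W XOR X) OR W = F OR T = T
Z IFF W = F IFF T = F
(Z IFF W) IFF X = F IFF T = F
NOT ((Z IFF W) IFF X) = NOT F = T
((W XOR X) OR W) IMPLIES NOT ((Z IFF W) IFF X) = T IMPLIES T = T
(((W XOR X) OR W) IMPLIES NOT ((Z IFF W) IFF X)) XOR Y = T XOR F = T
((X IMPLIES W) IFF ((W IMPLIES X) IMPLIES (X AND Z))) XOR ((((W XOR X) OR W) IMPLIES NOT ((Z IFF W) IFF X)) XOR Y) = F XOR T = T
((W XOR Y) IFF (W IFF Z)) IMPLIES (((X IMPLIES W) IFF ((W IMPLIES X) IMPLIES (X AND Z))) XOR ((((W XOR X) OR W) IMPLIES NOT ((Z IFF W) IFF X)) XOR Y)) = F IMPLIES T = T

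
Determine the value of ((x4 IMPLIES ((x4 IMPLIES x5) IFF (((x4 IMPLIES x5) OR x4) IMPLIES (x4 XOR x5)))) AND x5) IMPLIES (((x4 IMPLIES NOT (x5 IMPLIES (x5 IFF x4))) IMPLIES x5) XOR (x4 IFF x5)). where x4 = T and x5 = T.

T

x4 IMPLIES x5 = T IMPLIES T = T
x4 IMPLIES x5 = T IMPLIES T = T
(x4 IMPLIES x5) OR x4 = T OR T = T
x4 XOR x5 = T XOR T = F
((x4 IMPLIES x5) OR x4) IMPLIES (x4 XOR x5) = T IMPLIES F = F
(x4 IMPLIES x5) IFF (((x4 IMPLIES x5) OR x4) IMPLIES (x4 XOR x5)) = T IFF F = F
x4 IMPLIES ((x4 IMPLIES x5) IFF (((x4 IMPLIES x5) OR x4) IMPLIES (x4 XOR x5))) = T IMPLIES F = F
(x4 IMPLIES ((x4 IMPLIES x5) IFF (((x4 IMPLIES x5) OR x4) IMPLIES (x4 XOR x5)))) AND x5 = F AND T = F
x5 IFF x4 = T IFF T = T
x5 IMPLIES (x5 IFF x4) = T IMPLIES T = T
NOT (x5 IMPLIES (x5 IFF x4)) = NOT T = F
x4 IMPLIES NOT (x5 IMPLIES (x5 IFF x4)) = T IMPLIES F = F
(x4 IMPLIES NOT (x5 IMPLIES (x5 IFF x4))) IMPLIES x5 = F IMPLIES T = T
x4 IFF x5 = T IFF T = T
((x4 IMPLIES NOT (x5 IMPLIES (x5 IFF x4))) IMPLIES x5) XOR (x4 IFF x5) = T XOR T = F
((x4 IMPLIES ((x4 IMPLIES x5) IFF (((x4 IMPLIES x5) OR x4) IMPLIES (x4 XOR x5)))) AND x5) IMPLIES (((x4 IMPLIES NOT (x5 IMPLIES (x5 IFF x4))) IMPLIES x5) XOR (x4 IFF x5)) = F IMPLIES F = T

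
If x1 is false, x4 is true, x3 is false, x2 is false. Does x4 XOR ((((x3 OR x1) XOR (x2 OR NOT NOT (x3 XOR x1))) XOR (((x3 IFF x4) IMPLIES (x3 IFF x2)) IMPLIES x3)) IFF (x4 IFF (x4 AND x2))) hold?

x3 OR x1 = F OR F = F
x3 XOR x1 = F XOR F = F
NOT (x3 XOR x1) = NOT F = T
NOT NOT (x3 XOR x1) = NOT T = F
x2 OR NOT NOT (x3 XOR x1) = F OR F = F
(x3 OR x1) XOR (x2 OR NOT NOT (x3 XOR x1)) = F XOR F = F
x3 IFF x4 = F IFF T = F
x3 IFF x2 = F IFF F = T
(x3 IFF x4) IMPLIES (x3 IFF x2) = F IMPLIES T = T
((x3 IFF x4) IMPLIES (x3 IFF x2)) IMPLIES x3 = T IMPLIES F = F
((x3 OR x1) XOR (x2 OR NOT NOT (x3 XOR x1))) XOR (((x3 IFF x4) IMPLIES (x3 IFF x2)) IMPLIES x3) = F XOR F = F
x4 AND x2 = T AND F = F
x4 IFF (x4 AND x2) = T IFF F = F
(((x3 OR x1) XOR (x2 OR NOT NOT (x3 XOR x1))) XOR (((x3 IFF x4) IMPLIES (x3 IFF x2)) IMPLIES x3)) IFF (x4 IFF (x4 AND x2)) = F IFF F = T
x4 XOR ((((x3 OR x1) XOR (x2 OR NOT NOT (x3 XOR x1))) XOR (((x3 IFF x4) IMPLIES (x3 IFF x2)) IMPLIES x3)) IFF (x4 IFF (x4 AND x2))) = T XOR T = F

F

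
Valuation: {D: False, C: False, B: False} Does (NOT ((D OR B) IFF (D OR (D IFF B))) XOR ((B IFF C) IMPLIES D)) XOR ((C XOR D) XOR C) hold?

Substituting D=False, C=False, B=False:
D OR B = False OR False = False
D IFF B = False IFF False = True
D OR (D IFF B) = False OR True = True
(D OR B) IFF (D OR (D IFF B)) = False IFF True = False
NOT ((D OR B) IFF (D OR (D IFF B))) = NOT False = True
B IFF C = False IFF False = True
(B IFF C) IMPLIES D = True IMPLIES False = False
NOT ((D OR B) IFF (D OR (D IFF B))) XOR ((B IFF C) IMPLIES D) = True XOR False = True
C XOR D = False XOR False = False
(C XOR D) XOR C = False XOR False = False
(NOT ((D OR B) IFF (D OR (D IFF B))) XOR ((B IFF C) IMPLIES D)) XOR ((C XOR D) XOR C) = True XOR False = True

True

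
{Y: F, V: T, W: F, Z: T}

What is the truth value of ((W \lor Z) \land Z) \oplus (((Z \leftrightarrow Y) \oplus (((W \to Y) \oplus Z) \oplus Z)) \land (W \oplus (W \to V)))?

W \lor Z = F \lor T = T
(W \lor Z) \land Z = T \land T = T
Z \leftrightarrow Y = T \leftrightarrow F = F
W \to Y = F \to F = T
(W \to Y) \oplus Z = T \oplus T = F
((W \to Y) \oplus Z) \oplus Z = F \oplus T = T
(Z \leftrightarrow Y) \oplus (((W \to Y) \oplus Z) \oplus Z) = F \oplus T = T
W \to V = F \to T = T
W \oplus (W \to V) = F \oplus T = T
((Z \leftrightarrow Y) \oplus (((W \to Y) \oplus Z) \oplus Z)) \land (W \oplus (W \to V)) = T \land T = T
((W \lor Z) \land Z) \oplus (((Z \leftrightarrow Y) \oplus (((W \to Y) \oplus Z) \oplus Z)) \land (W \oplus (W \to V))) = T \oplus T = F

F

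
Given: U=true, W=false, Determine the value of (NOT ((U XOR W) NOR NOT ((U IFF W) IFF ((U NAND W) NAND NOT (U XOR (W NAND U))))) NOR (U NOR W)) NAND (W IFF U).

U XOR W = true XOR false = true
U IFF W = true IFF false = false
U NAND W = true NAND false = true
W NAND U = false NAND true = true
U XOR (W NAND U) = true XOR true = false
NOT (U XOR (W NAND U)) = NOT false = true
(U NAND W) NAND NOT (U XOR (W NAND U)) = true NAND true = false
(U IFF W) IFF ((U NAND W) NAND NOT (U XOR (W NAND U))) = false IFF false = true
NOT ((U IFF W) IFF ((U NAND W) NAND NOT (U XOR (W NAND U)))) = NOT true = false
(U XOR W) NOR NOT ((U IFF W) IFF ((U NAND W) NAND NOT (U XOR (W NAND U)))) = true NOR false = false
NOT ((U XOR W) NOR NOT ((U IFF W) IFF ((U NAND W) NAND NOT (U XOR (W NAND U))))) = NOT false = true
U NOR W = true NOR false = false
NOT ((U XOR W) NOR NOT ((U IFF W) IFF ((U NAND W) NAND NOT (U XOR (W NAND U))))) NOR (U NOR W) = true NOR false = false
W IFF U = false IFF true = false
(NOT ((U XOR W) NOR NOT ((U IFF W) IFF ((U NAND W) NAND NOT (U XOR (W NAND U))))) NOR (U NOR W)) NAND (W IFF U) = false NAND false = true

true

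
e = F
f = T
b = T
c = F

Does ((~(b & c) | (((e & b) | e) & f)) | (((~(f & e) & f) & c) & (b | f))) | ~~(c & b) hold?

T

b & c = T & F = F
~(b & c) = ~F = T
e & b = F & T = F
(e & b) | e = F | F = F
((e & b) | e) & f = F & T = F
~(b & c) | (((e & b) | e) & f) = T | F = T
f & e = T & F = F
~(f & e) = ~F = T
~(f & e) & f = T & T = T
(~(f & e) & f) & c = T & F = F
b | f = T | T = T
((~(f & e) & f) & c) & (b | f) = F & T = F
(~(b & c) | (((e & b) | e) & f)) | (((~(f & e) & f) & c) & (b | f)) = T | F = T
c & b = F & T = F
~(c & b) = ~F = T
~~(c & b) = ~T = F
((~(b & c) | (((e & b) | e) & f)) | (((~(f & e) & f) & c) & (b | f))) | ~~(c & b) = T | F = T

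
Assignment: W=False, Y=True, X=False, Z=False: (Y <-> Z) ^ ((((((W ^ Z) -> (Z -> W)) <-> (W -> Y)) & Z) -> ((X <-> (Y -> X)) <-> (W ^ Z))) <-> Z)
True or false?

False

Substituting W=False, Y=True, X=False, Z=False:
Y <-> Z = True <-> False = False
W ^ Z = False ^ False = False
Z -> W = False -> False = True
(W ^ Z) -> (Z -> W) = False -> True = True
W -> Y = False -> True = True
((W ^ Z) -> (Z -> W)) <-> (W -> Y) = True <-> True = True
(((W ^ Z) -> (Z -> W)) <-> (W -> Y)) & Z = True & False = False
Y -> X = True -> False = False
X <-> (Y -> X) = False <-> False = True
W ^ Z = False ^ False = False
(X <-> (Y -> X)) <-> (W ^ Z) = True <-> False = False
((((W ^ Z) -> (Z -> W)) <-> (W -> Y)) & Z) -> ((X <-> (Y -> X)) <-> (W ^ Z)) = False -> False = True
(((((W ^ Z) -> (Z -> W)) <-> (W -> Y)) & Z) -> ((X <-> (Y -> X)) <-> (W ^ Z))) <-> Z = True <-> False = False
(Y <-> Z) ^ ((((((W ^ Z) -> (Z -> W)) <-> (W -> Y)) & Z) -> ((X <-> (Y -> X)) <-> (W ^ Z))) <-> Z) = False ^ False = False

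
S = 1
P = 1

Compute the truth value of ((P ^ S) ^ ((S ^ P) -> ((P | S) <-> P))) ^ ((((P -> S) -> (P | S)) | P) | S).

0

P ^ S = 1 ^ 1 = 0
S ^ P = 1 ^ 1 = 0
P | S = 1 | 1 = 1
(P | S) <-> P = 1 <-> 1 = 1
(S ^ P) -> ((P | S) <-> P) = 0 -> 1 = 1
(P ^ S) ^ ((S ^ P) -> ((P | S) <-> P)) = 0 ^ 1 = 1
P -> S = 1 -> 1 = 1
P | S = 1 | 1 = 1
(P -> S) -> (P | S) = 1 -> 1 = 1
((P -> S) -> (P | S)) | P = 1 | 1 = 1
(((P -> S) -> (P | S)) | P) | S = 1 | 1 = 1
((P ^ S) ^ ((S ^ P) -> ((P | S) <-> P))) ^ ((((P -> S) -> (P | S)) | P) | S) = 1 ^ 1 = 0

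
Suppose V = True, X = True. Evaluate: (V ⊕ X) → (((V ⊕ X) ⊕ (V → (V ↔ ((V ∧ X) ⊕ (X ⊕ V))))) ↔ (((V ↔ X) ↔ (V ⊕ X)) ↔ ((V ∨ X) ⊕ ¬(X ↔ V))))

Substituting V=True, X=True:
V ⊕ X = True ⊕ True = False
V ⊕ X = True ⊕ True = False
V ∧ X = True ∧ True = True
X ⊕ V = True ⊕ True = False
(V ∧ X) ⊕ (X ⊕ V) = True ⊕ False = True
V ↔ ((V ∧ X) ⊕ (X ⊕ V)) = True ↔ True = True
V → (V ↔ ((V ∧ X) ⊕ (X ⊕ V))) = True → True = True
(V ⊕ X) ⊕ (V → (V ↔ ((V ∧ X) ⊕ (X ⊕ V)))) = False ⊕ True = True
V ↔ X = True ↔ True = True
V ⊕ X = True ⊕ True = False
(V ↔ X) ↔ (V ⊕ X) = True ↔ False = False
V ∨ X = True ∨ True = True
X ↔ V = True ↔ True = True
¬(X ↔ V) = ¬True = False
(V ∨ X) ⊕ ¬(X ↔ V) = True ⊕ False = True
((V ↔ X) ↔ (V ⊕ X)) ↔ ((V ∨ X) ⊕ ¬(X ↔ V)) = False ↔ True = False
((V ⊕ X) ⊕ (V → (V ↔ ((V ∧ X) ⊕ (X ⊕ V))))) ↔ (((V ↔ X) ↔ (V ⊕ X)) ↔ ((V ∨ X) ⊕ ¬(X ↔ V))) = True ↔ False = False
(V ⊕ X) → (((V ⊕ X) ⊕ (V → (V ↔ ((V ∧ X) ⊕ (X ⊕ V))))) ↔ (((V ↔ X) ↔ (V ⊕ X)) ↔ ((V ∨ X) ⊕ ¬(X ↔ V)))) = False → False = True

True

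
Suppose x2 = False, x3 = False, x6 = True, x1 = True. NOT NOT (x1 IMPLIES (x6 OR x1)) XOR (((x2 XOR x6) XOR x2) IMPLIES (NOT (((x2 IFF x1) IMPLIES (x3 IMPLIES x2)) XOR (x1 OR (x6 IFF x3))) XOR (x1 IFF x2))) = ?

False

Substituting x2=False, x3=False, x6=True, x1=True:
x6 OR x1 = True OR True = True
x1 IMPLIES (x6 OR x1) = True IMPLIES True = True
NOT (x1 IMPLIES (x6 OR x1)) = NOT True = False
NOT NOT (x1 IMPLIES (x6 OR x1)) = NOT False = True
x2 XOR x6 = False XOR True = True
(x2 XOR x6) XOR x2 = True XOR False = True
x2 IFF x1 = False IFF True = False
x3 IMPLIES x2 = False IMPLIES False = True
(x2 IFF x1) IMPLIES (x3 IMPLIES x2) = False IMPLIES True = True
x6 IFF x3 = True IFF False = False
x1 OR (x6 IFF x3) = True OR False = True
((x2 IFF x1) IMPLIES (x3 IMPLIES x2)) XOR (x1 OR (x6 IFF x3)) = True XOR True = False
NOT (((x2 IFF x1) IMPLIES (x3 IMPLIES x2)) XOR (x1 OR (x6 IFF x3))) = NOT False = True
x1 IFF x2 = True IFF False = False
NOT (((x2 IFF x1) IMPLIES (x3 IMPLIES x2)) XOR (x1 OR (x6 IFF x3))) XOR (x1 IFF x2) = True XOR False = True
((x2 XOR x6) XOR x2) IMPLIES (NOT (((x2 IFF x1) IMPLIES (x3 IMPLIES x2)) XOR (x1 OR (x6 IFF x3))) XOR (x1 IFF x2)) = True IMPLIES True = True
NOT NOT (x1 IMPLIES (x6 OR x1)) XOR (((x2 XOR x6) XOR x2) IMPLIES (NOT (((x2 IFF x1) IMPLIES (x3 IMPLIES x2)) XOR (x1 OR (x6 IFF x3))) XOR (x1 IFF x2))) = True XOR True = False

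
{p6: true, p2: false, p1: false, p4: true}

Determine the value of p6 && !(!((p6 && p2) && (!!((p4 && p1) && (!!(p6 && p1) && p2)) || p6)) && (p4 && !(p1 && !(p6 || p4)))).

p6 && p2 = true && false = false
p4 && p1 = true && false = false
p6 && p1 = true && false = false
!(p6 && p1) = !false = true
!!(p6 && p1) = !true = false
!!(p6 && p1) && p2 = false && false = false
(p4 && p1) && (!!(p6 && p1) && p2) = false && false = false
!((p4 && p1) && (!!(p6 && p1) && p2)) = !false = true
!!((p4 && p1) && (!!(p6 && p1) && p2)) = !true = false
!!((p4 && p1) && (!!(p6 && p1) && p2)) || p6 = false || true = true
(p6 && p2) && (!!((p4 && p1) && (!!(p6 && p1) && p2)) || p6) = false && true = false
!((p6 && p2) && (!!((p4 && p1) && (!!(p6 && p1) && p2)) || p6)) = !false = true
p6 || p4 = true || true = true
!(p6 || p4) = !true = false
p1 && !(p6 || p4) = false && false = false
!(p1 && !(p6 || p4)) = !false = true
p4 && !(p1 && !(p6 || p4)) = true && true = true
!((p6 && p2) && (!!((p4 && p1) && (!!(p6 && p1) && p2)) || p6)) && (p4 && !(p1 && !(p6 || p4))) = true && true = true
!(!((p6 && p2) && (!!((p4 && p1) && (!!(p6 && p1) && p2)) || p6)) && (p4 && !(p1 && !(p6 || p4)))) = !true = false
p6 && !(!((p6 && p2) && (!!((p4 && p1) && (!!(p6 && p1) && p2)) || p6)) && (p4 && !(p1 && !(p6 || p4)))) = true && false = false

false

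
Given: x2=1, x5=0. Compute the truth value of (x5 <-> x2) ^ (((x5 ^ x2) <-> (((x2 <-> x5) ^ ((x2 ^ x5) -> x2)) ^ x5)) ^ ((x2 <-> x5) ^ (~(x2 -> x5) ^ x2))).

x5 <-> x2 = 0 <-> 1 = 0
x5 ^ x2 = 0 ^ 1 = 1
x2 <-> x5 = 1 <-> 0 = 0
x2 ^ x5 = 1 ^ 0 = 1
(x2 ^ x5) -> x2 = 1 -> 1 = 1
(x2 <-> x5) ^ ((x2 ^ x5) -> x2) = 0 ^ 1 = 1
((x2 <-> x5) ^ ((x2 ^ x5) -> x2)) ^ x5 = 1 ^ 0 = 1
(x5 ^ x2) <-> (((x2 <-> x5) ^ ((x2 ^ x5) -> x2)) ^ x5) = 1 <-> 1 = 1
x2 <-> x5 = 1 <-> 0 = 0
x2 -> x5 = 1 -> 0 = 0
~(x2 -> x5) = ~0 = 1
~(x2 -> x5) ^ x2 = 1 ^ 1 = 0
(x2 <-> x5) ^ (~(x2 -> x5) ^ x2) = 0 ^ 0 = 0
((x5 ^ x2) <-> (((x2 <-> x5) ^ ((x2 ^ x5) -> x2)) ^ x5)) ^ ((x2 <-> x5) ^ (~(x2 -> x5) ^ x2)) = 1 ^ 0 = 1
(x5 <-> x2) ^ (((x5 ^ x2) <-> (((x2 <-> x5) ^ ((x2 ^ x5) -> x2)) ^ x5)) ^ ((x2 <-> x5) ^ (~(x2 -> x5) ^ x2))) = 0 ^ 1 = 1

1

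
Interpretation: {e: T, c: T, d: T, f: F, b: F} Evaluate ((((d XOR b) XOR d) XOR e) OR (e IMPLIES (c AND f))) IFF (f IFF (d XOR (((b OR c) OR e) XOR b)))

Substituting e=T, c=T, d=T, f=F, b=F:
d XOR b = T XOR F = T
(d XOR b) XOR d = T XOR T = F
((d XOR b) XOR d) XOR e = F XOR T = T
c AND f = T AND F = F
e IMPLIES (c AND f) = T IMPLIES F = F
(((d XOR b) XOR d) XOR e) OR (e IMPLIES (c AND f)) = T OR F = T
b OR c = F OR T = T
(b OR c) OR e = T OR T = T
((b OR c) OR e) XOR b = T XOR F = T
d XOR (((b OR c) OR e) XOR b) = T XOR T = F
f IFF (d XOR (((b OR c) OR e) XOR b)) = F IFF F = T
((((d XOR b) XOR d) XOR e) OR (e IMPLIES (c AND f))) IFF (f IFF (d XOR (((b OR c) OR e) XOR b))) = T IFF T = T

T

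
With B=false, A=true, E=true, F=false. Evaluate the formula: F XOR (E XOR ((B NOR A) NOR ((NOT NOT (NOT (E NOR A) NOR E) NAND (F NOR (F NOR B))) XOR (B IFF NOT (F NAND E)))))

false

B NOR A = false NOR true = false
E NOR A = true NOR true = false
NOT (E NOR A) = NOT false = true
NOT (E NOR A) NOR E = true NOR true = false
NOT (NOT (E NOR A) NOR E) = NOT false = true
NOT NOT (NOT (E NOR A) NOR E) = NOT true = false
F NOR B = false NOR false = true
F NOR (F NOR B) = false NOR true = false
NOT NOT (NOT (E NOR A) NOR E) NAND (F NOR (F NOR B)) = false NAND false = true
F NAND E = false NAND true = true
NOT (F NAND E) = NOT true = false
B IFF NOT (F NAND E) = false IFF false = true
(NOT NOT (NOT (E NOR A) NOR E) NAND (F NOR (F NOR B))) XOR (B IFF NOT (F NAND E)) = true XOR true = false
(B NOR A) NOR ((NOT NOT (NOT (E NOR A) NOR E) NAND (F NOR (F NOR B))) XOR (B IFF NOT (F NAND E))) = false NOR false = true
E XOR ((B NOR A) NOR ((NOT NOT (NOT (E NOR A) NOR E) NAND (F NOR (F NOR B))) XOR (B IFF NOT (F NAND E)))) = true XOR true = false
F XOR (E XOR ((B NOR A) NOR ((NOT NOT (NOT (E NOR A) NOR E) NAND (F NOR (F NOR B))) XOR (B IFF NOT (F NAND E))))) = false XOR false = false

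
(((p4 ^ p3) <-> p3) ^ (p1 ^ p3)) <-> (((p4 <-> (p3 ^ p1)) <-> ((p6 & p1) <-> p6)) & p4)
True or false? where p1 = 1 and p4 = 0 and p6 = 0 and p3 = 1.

0

Substituting p1=1, p4=0, p6=0, p3=1:
p4 ^ p3 = 0 ^ 1 = 1
(p4 ^ p3) <-> p3 = 1 <-> 1 = 1
p1 ^ p3 = 1 ^ 1 = 0
((p4 ^ p3) <-> p3) ^ (p1 ^ p3) = 1 ^ 0 = 1
p3 ^ p1 = 1 ^ 1 = 0
p4 <-> (p3 ^ p1) = 0 <-> 0 = 1
p6 & p1 = 0 & 1 = 0
(p6 & p1) <-> p6 = 0 <-> 0 = 1
(p4 <-> (p3 ^ p1)) <-> ((p6 & p1) <-> p6) = 1 <-> 1 = 1
((p4 <-> (p3 ^ p1)) <-> ((p6 & p1) <-> p6)) & p4 = 1 & 0 = 0
(((p4 ^ p3) <-> p3) ^ (p1 ^ p3)) <-> (((p4 <-> (p3 ^ p1)) <-> ((p6 & p1) <-> p6)) & p4) = 1 <-> 0 = 0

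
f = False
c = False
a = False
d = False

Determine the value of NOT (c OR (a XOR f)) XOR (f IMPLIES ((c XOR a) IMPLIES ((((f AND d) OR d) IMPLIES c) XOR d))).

False

a XOR f = False XOR False = False
c OR (a XOR f) = False OR False = False
NOT (c OR (a XOR f)) = NOT False = True
c XOR a = False XOR False = False
f AND d = False AND False = False
(f AND d) OR d = False OR False = False
((f AND d) OR d) IMPLIES c = False IMPLIES False = True
(((f AND d) OR d) IMPLIES c) XOR d = True XOR False = True
(c XOR a) IMPLIES ((((f AND d) OR d) IMPLIES c) XOR d) = False IMPLIES True = True
f IMPLIES ((c XOR a) IMPLIES ((((f AND d) OR d) IMPLIES c) XOR d)) = False IMPLIES True = True
NOT (c OR (a XOR f)) XOR (f IMPLIES ((c XOR a) IMPLIES ((((f AND d) OR d) IMPLIES c) XOR d))) = True XOR True = False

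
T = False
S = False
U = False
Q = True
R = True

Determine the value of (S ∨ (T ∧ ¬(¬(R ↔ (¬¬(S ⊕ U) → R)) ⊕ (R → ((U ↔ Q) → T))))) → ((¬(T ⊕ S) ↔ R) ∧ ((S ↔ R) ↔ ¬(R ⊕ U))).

S ⊕ U = False ⊕ False = False
¬(S ⊕ U) = ¬False = True
¬¬(S ⊕ U) = ¬True = False
¬¬(S ⊕ U) → R = False → True = True
R ↔ (¬¬(S ⊕ U) → R) = True ↔ True = True
¬(R ↔ (¬¬(S ⊕ U) → R)) = ¬True = False
U ↔ Q = False ↔ True = False
(U ↔ Q) → T = False → False = True
R → ((U ↔ Q) → T) = True → True = True
¬(R ↔ (¬¬(S ⊕ U) → R)) ⊕ (R → ((U ↔ Q) → T)) = False ⊕ True = True
¬(¬(R ↔ (¬¬(S ⊕ U) → R)) ⊕ (R → ((U ↔ Q) → T))) = ¬True = False
T ∧ ¬(¬(R ↔ (¬¬(S ⊕ U) → R)) ⊕ (R → ((U ↔ Q) → T))) = False ∧ False = False
S ∨ (T ∧ ¬(¬(R ↔ (¬¬(S ⊕ U) → R)) ⊕ (R → ((U ↔ Q) → T)))) = False ∨ False = False
T ⊕ S = False ⊕ False = False
¬(T ⊕ S) = ¬False = True
¬(T ⊕ S) ↔ R = True ↔ True = True
S ↔ R = False ↔ True = False
R ⊕ U = True ⊕ False = True
¬(R ⊕ U) = ¬True = False
(S ↔ R) ↔ ¬(R ⊕ U) = False ↔ False = True
(¬(T ⊕ S) ↔ R) ∧ ((S ↔ R) ↔ ¬(R ⊕ U)) = True ∧ True = True
(S ∨ (T ∧ ¬(¬(R ↔ (¬¬(S ⊕ U) → R)) ⊕ (R → ((U ↔ Q) → T))))) → ((¬(T ⊕ S) ↔ R) ∧ ((S ↔ R) ↔ ¬(R ⊕ U))) = False → True = True

True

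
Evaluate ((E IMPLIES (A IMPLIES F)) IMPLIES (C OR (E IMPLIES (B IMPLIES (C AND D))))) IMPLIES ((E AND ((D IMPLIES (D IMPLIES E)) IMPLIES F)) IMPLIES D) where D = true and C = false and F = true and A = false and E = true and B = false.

true

A IMPLIES F = false IMPLIES true = true
E IMPLIES (A IMPLIES F) = true IMPLIES true = true
C AND D = false AND true = false
B IMPLIES (C AND D) = false IMPLIES false = true
E IMPLIES (B IMPLIES (C AND D)) = true IMPLIES true = true
C OR (E IMPLIES (B IMPLIES (C AND D))) = false OR true = true
(E IMPLIES (A IMPLIES F)) IMPLIES (C OR (E IMPLIES (B IMPLIES (C AND D)))) = true IMPLIES true = true
D IMPLIES E = true IMPLIES true = true
D IMPLIES (D IMPLIES E) = true IMPLIES true = true
(D IMPLIES (D IMPLIES E)) IMPLIES F = true IMPLIES true = true
E AND ((D IMPLIES (D IMPLIES E)) IMPLIES F) = true AND true = true
(E AND ((D IMPLIES (D IMPLIES E)) IMPLIES F)) IMPLIES D = true IMPLIES true = true
((E IMPLIES (A IMPLIES F)) IMPLIES (C OR (E IMPLIES (B IMPLIES (C AND D))))) IMPLIES ((E AND ((D IMPLIES (D IMPLIES E)) IMPLIES F)) IMPLIES D) = true IMPLIES true = true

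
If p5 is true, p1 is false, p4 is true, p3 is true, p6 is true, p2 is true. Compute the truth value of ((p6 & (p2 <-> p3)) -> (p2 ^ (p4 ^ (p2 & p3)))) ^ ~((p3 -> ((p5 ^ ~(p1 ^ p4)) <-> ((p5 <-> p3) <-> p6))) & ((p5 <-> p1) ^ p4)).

p2 <-> p3 = 1 <-> 1 = 1
p6 & (p2 <-> p3) = 1 & 1 = 1
p2 & p3 = 1 & 1 = 1
p4 ^ (p2 & p3) = 1 ^ 1 = 0
p2 ^ (p4 ^ (p2 & p3)) = 1 ^ 0 = 1
(p6 & (p2 <-> p3)) -> (p2 ^ (p4 ^ (p2 & p3))) = 1 -> 1 = 1
p1 ^ p4 = 0 ^ 1 = 1
~(p1 ^ p4) = ~1 = 0
p5 ^ ~(p1 ^ p4) = 1 ^ 0 = 1
p5 <-> p3 = 1 <-> 1 = 1
(p5 <-> p3) <-> p6 = 1 <-> 1 = 1
(p5 ^ ~(p1 ^ p4)) <-> ((p5 <-> p3) <-> p6) = 1 <-> 1 = 1
p3 -> ((p5 ^ ~(p1 ^ p4)) <-> ((p5 <-> p3) <-> p6)) = 1 -> 1 = 1
p5 <-> p1 = 1 <-> 0 = 0
(p5 <-> p1) ^ p4 = 0 ^ 1 = 1
(p3 -> ((p5 ^ ~(p1 ^ p4)) <-> ((p5 <-> p3) <-> p6))) & ((p5 <-> p1) ^ p4) = 1 & 1 = 1
~((p3 -> ((p5 ^ ~(p1 ^ p4)) <-> ((p5 <-> p3) <-> p6))) & ((p5 <-> p1) ^ p4)) = ~1 = 0
((p6 & (p2 <-> p3)) -> (p2 ^ (p4 ^ (p2 & p3)))) ^ ~((p3 -> ((p5 ^ ~(p1 ^ p4)) <-> ((p5 <-> p3) <-> p6))) & ((p5 <-> p1) ^ p4)) = 1 ^ 0 = 1

1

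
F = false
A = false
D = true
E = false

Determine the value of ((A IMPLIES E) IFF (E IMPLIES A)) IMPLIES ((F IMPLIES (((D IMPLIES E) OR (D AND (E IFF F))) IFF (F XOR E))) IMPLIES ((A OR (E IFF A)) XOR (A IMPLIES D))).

false

Substituting F=false, A=false, D=true, E=false:
A IMPLIES E = false IMPLIES false = true
E IMPLIES A = false IMPLIES false = true
(A IMPLIES E) IFF (E IMPLIES A) = true IFF true = true
D IMPLIES E = true IMPLIES false = false
E IFF F = false IFF false = true
D AND (E IFF F) = true AND true = true
(D IMPLIES E) OR (D AND (E IFF F)) = false OR true = true
F XOR E = false XOR false = false
((D IMPLIES E) OR (D AND (E IFF F))) IFF (F XOR E) = true IFF false = false
F IMPLIES (((D IMPLIES E) OR (D AND (E IFF F))) IFF (F XOR E)) = false IMPLIES false = true
E IFF A = false IFF false = true
A OR (E IFF A) = false OR true = true
A IMPLIES D = false IMPLIES true = true
(A OR (E IFF A)) XOR (A IMPLIES D) = true XOR true = false
(F IMPLIES (((D IMPLIES E) OR (D AND (E IFF F))) IFF (F XOR E))) IMPLIES ((A OR (E IFF A)) XOR (A IMPLIES D)) = true IMPLIES false = false
((A IMPLIES E) IFF (E IMPLIES A)) IMPLIES ((F IMPLIES (((D IMPLIES E) OR (D AND (E IFF F))) IFF (F XOR E))) IMPLIES ((A OR (E IFF A)) XOR (A IMPLIES D))) = true IMPLIES false = false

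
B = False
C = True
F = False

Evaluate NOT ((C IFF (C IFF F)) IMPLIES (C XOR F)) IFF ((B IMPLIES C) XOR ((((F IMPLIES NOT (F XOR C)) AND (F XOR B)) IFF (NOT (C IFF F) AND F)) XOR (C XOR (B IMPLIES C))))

Substituting B=False, C=True, F=False:
C IFF F = True IFF False = False
C IFF (C IFF F) = True IFF False = False
C XOR F = True XOR False = True
(C IFF (C IFF F)) IMPLIES (C XOR F) = False IMPLIES True = True
NOT ((C IFF (C IFF F)) IMPLIES (C XOR F)) = NOT True = False
B IMPLIES C = False IMPLIES True = True
F XOR C = False XOR True = True
NOT (F XOR C) = NOT True = False
F IMPLIES NOT (F XOR C) = False IMPLIES False = True
F XOR B = False XOR False = False
(F IMPLIES NOT (F XOR C)) AND (F XOR B) = True AND False = False
C IFF F = True IFF False = False
NOT (C IFF F) = NOT False = True
NOT (C IFF F) AND F = True AND False = False
((F IMPLIES NOT (F XOR C)) AND (F XOR B)) IFF (NOT (C IFF F) AND F) = False IFF False = True
B IMPLIES C = False IMPLIES True = True
C XOR (B IMPLIES C) = True XOR True = False
(((F IMPLIES NOT (F XOR C)) AND (F XOR B)) IFF (NOT (C IFF F) AND F)) XOR (C XOR (B IMPLIES C)) = True XOR False = True
(B IMPLIES C) XOR ((((F IMPLIES NOT (F XOR C)) AND (F XOR B)) IFF (NOT (C IFF F) AND F)) XOR (C XOR (B IMPLIES C))) = True XOR True = False
NOT ((C IFF (C IFF F)) IMPLIES (C XOR F)) IFF ((B IMPLIES C) XOR ((((F IMPLIES NOT (F XOR C)) AND (F XOR B)) IFF (NOT (C IFF F) AND F)) XOR (C XOR (B IMPLIES C)))) = False IFF False = True

True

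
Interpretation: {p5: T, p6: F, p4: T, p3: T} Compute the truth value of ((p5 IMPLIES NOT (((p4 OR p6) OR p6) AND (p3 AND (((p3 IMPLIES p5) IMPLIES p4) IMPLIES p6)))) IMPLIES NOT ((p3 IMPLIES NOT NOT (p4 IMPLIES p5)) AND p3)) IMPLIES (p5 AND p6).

p4 OR p6 = T OR F = T
(p4 OR p6) OR p6 = T OR F = T
p3 IMPLIES p5 = T IMPLIES T = T
(p3 IMPLIES p5) IMPLIES p4 = T IMPLIES T = T
((p3 IMPLIES p5) IMPLIES p4) IMPLIES p6 = T IMPLIES F = F
p3 AND (((p3 IMPLIES p5) IMPLIES p4) IMPLIES p6) = T AND F = F
((p4 OR p6) OR p6) AND (p3 AND (((p3 IMPLIES p5) IMPLIES p4) IMPLIES p6)) = T AND F = F
NOT (((p4 OR p6) OR p6) AND (p3 AND (((p3 IMPLIES p5) IMPLIES p4) IMPLIES p6))) = NOT F = T
p5 IMPLIES NOT (((p4 OR p6) OR p6) AND (p3 AND (((p3 IMPLIES p5) IMPLIES p4) IMPLIES p6))) = T IMPLIES T = T
p4 IMPLIES p5 = T IMPLIES T = T
NOT (p4 IMPLIES p5) = NOT T = F
NOT NOT (p4 IMPLIES p5) = NOT F = T
p3 IMPLIES NOT NOT (p4 IMPLIES p5) = T IMPLIES T = T
(p3 IMPLIES NOT NOT (p4 IMPLIES p5)) AND p3 = T AND T = T
NOT ((p3 IMPLIES NOT NOT (p4 IMPLIES p5)) AND p3) = NOT T = F
(p5 IMPLIES NOT (((p4 OR p6) OR p6) AND (p3 AND (((p3 IMPLIES p5) IMPLIES p4) IMPLIES p6)))) IMPLIES NOT ((p3 IMPLIES NOT NOT (p4 IMPLIES p5)) AND p3) = T IMPLIES F = F
p5 AND p6 = T AND F = F
((p5 IMPLIES NOT (((p4 OR p6) OR p6) AND (p3 AND (((p3 IMPLIES p5) IMPLIES p4) IMPLIES p6)))) IMPLIES NOT ((p3 IMPLIES NOT NOT (p4 IMPLIES p5)) AND p3)) IMPLIES (p5 AND p6) = F IMPLIES F = T

T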